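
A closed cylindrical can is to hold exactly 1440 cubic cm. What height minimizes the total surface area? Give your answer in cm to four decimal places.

12.2393

With radius r and height h, πr²h = 1440 so h = 1440/(πr²), and S(r) = 2πr² + 2πrh = 2πr² + 2·1440/r.
S'(r) = 4πr − 2·1440/r² = 0 ⇒ r³ = 1440/(2π), so r ≈ 6.1197 and h = 2r ≈ 12.2393.
S''(r) = 4π + 4·1440/r³ > 0, so this is the minimum; S ≈ 705.9212.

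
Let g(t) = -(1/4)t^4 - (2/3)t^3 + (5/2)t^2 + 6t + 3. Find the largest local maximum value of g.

47/3

Critical points: g'(t) = -t^3 - 2t^2 + 5t + 6 vanishes at t = -3, -1, 2.
g''(t) = -3t^2 - 4t + 5. g''(-3) = -10 < 0 ⇒ local maximum; g''(-1) = 6 > 0 ⇒ local minimum; g''(2) = -15 < 0 ⇒ local maximum.
Thus g has its largest local maximum at t = 2, with value 47/3.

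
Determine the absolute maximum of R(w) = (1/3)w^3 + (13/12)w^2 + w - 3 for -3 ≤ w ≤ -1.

Differentiating, R'(w) = w^2 + (13/6)w + 1; whose only zero in [-3, -1] is w = -3/2.
Candidates: R(-3) = -21/4,  R(-3/2) = -51/16,  R(-1) = -13/4.
So the maximum is R(-3/2) = -51/16.

-51/16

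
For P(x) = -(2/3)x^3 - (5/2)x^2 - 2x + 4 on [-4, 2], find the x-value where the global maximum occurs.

-4

P'(x) = -2x^2 - 5x - 2, which vanishes at x = -2 and x = -1/2.
Compare values at every candidate in [-4, 2]: P(-4) = 44/3, P(-2) = 10/3, P(-1/2) = 107/24, P(2) = -46/3.
The maximum over the interval is 44/3, attained at x = -4.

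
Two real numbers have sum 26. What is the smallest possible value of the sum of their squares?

With a + b = 26, a^2 + b^2 = a^2 + (26 − a)^2.
The derivative 2a − 2(26 − a) = 4a − 52 vanishes at a = 13; second derivative 4 > 0, a minimum.
The minimum is 2·(13)^2 = 338.

338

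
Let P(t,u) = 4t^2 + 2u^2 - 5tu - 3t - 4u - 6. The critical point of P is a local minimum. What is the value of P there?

∂P/∂t = 8t - 5u - 3 = 0 and ∂P/∂u = -5t + 4u - 4 = 0, so (t, u) = (32/7, 47/7).
The Hessian has P_{tt} = 8, P_{uu} = 4, P_{tu} = -5, giving D = 7 > 0 with P_{tt} > 0, so the point is a local minimum.
P(32/7, 47/7) = -184/7.

-184/7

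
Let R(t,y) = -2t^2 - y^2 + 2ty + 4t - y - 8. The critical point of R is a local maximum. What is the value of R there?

∂R/∂t = -4t + 2y + 4 = 0 and ∂R/∂y = 2t - 2y - 1 = 0, so (t, y) = (3/2, 1).
The Hessian has R_{tt} = -4, R_{yy} = -2, R_{ty} = 2, giving D = 4 > 0 with R_{tt} < 0, so the point is a local maximum.
R(3/2, 1) = -11/2.

-11/2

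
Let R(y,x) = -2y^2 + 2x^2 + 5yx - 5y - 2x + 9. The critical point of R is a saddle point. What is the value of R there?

361/41

∂R/∂y = -4y + 5x - 5 = 0 and ∂R/∂x = 5y + 4x - 2 = 0, so (y, x) = (-10/41, 33/41).
The Hessian has R_{yy} = -4, R_{xx} = 4, R_{yx} = 5, giving D = -41 < 0, so the point is a saddle point.
R(-10/41, 33/41) = 361/41.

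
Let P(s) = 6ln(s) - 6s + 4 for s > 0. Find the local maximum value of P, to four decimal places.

-2.0000

P'(s) = 6/s − 6 = 0 gives s = 1.
P''(s) = -6/s², which is negative for s > 0, so this is a local maximum.
P(1) = 6·ln(1) - 6 + 4 ≈ -2.0000.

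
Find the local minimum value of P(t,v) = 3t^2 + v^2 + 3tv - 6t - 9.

-21

∂P/∂t = 6t + 3v - 6 = 0 and ∂P/∂v = 3t + 2v = 0, so (t, v) = (4, -6).
The Hessian has P_{tt} = 6, P_{vv} = 2, P_{tv} = 3, giving D = 3 > 0 with P_{tt} > 0, so the point is a local minimum.
P(4, -6) = -21.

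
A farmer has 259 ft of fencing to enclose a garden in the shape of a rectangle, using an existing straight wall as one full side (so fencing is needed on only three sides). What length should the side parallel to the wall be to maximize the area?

Let the sides perpendicular to the wall have length x and the parallel side y, so 2x + y = 259 and the area is A = xy = x(259 − 2x).
A'(x) = 259 − 4x = 0 gives x = 259/4, and A''(x) = −4 < 0 confirms a maximum.
Then y = 259 − 2·259/4 = 259/2 and A = 67081/8.

259/2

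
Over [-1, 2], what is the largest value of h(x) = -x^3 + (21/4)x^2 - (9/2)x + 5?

Differentiating, h'(x) = -3x^2 + (21/2)x - 9/2; whose only zero in [-1, 2] is x = 1/2.
Compare values at every candidate in [-1, 2]: h(-1) = 63/4,  h(1/2) = 63/16,  h(2) = 9.
So the maximum is h(-1) = 63/4.

63/4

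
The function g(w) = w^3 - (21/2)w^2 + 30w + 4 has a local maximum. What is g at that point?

g'(w) = 3w^2 - 21w + 30 = 0 at w = 2, 5.
Second-derivative test with g''(w) = 6w - 21: g''(2) = -9 < 0 ⇒ local maximum; g''(5) = 9 > 0 ⇒ local minimum.
So the local maximum value is g(2) = 30.

30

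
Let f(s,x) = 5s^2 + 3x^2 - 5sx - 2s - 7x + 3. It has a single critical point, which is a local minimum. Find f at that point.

-222/35

∂f/∂s = 10s - 5x - 2 = 0 and ∂f/∂x = -5s + 6x - 7 = 0, so (s, x) = (47/35, 16/7).
The Hessian has f_{ss} = 10, f_{xx} = 6, f_{sx} = -5, giving D = 35 > 0 with f_{ss} > 0, so the point is a local minimum.
f(47/35, 16/7) = -222/35.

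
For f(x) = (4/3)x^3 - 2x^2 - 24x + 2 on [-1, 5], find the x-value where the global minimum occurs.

3

f'(x) = 4x^2 - 4x - 24, whose only zero in [-1, 5] is x = 3.
Evaluating at the critical points and endpoints: f(-1) = 68/3; f(3) = -52; f(5) = -4/3.
The minimum over the interval is -52, attained at x = 3.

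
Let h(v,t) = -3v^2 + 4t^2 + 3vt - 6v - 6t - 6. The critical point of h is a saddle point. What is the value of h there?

∂h/∂v = -6v + 3t - 6 = 0 and ∂h/∂t = 3v + 8t - 6 = 0, so (v, t) = (-10/19, 18/19).
The Hessian has h_{vv} = -6, h_{tt} = 8, h_{vt} = 3, giving D = -57 < 0, so the point is a saddle point.
h(-10/19, 18/19) = -138/19.

-138/19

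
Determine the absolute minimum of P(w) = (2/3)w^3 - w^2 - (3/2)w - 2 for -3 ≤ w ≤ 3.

-49/2

The derivative is 2w^2 - 2w - 3/2, which vanishes at w = -1/2 and w = 3/2.
Compare values at every candidate in [-3, 3]: P(-3) = -49/2,  P(-1/2) = -19/12,  P(3/2) = -17/4,  P(3) = 5/2.
Hence the absolute minimum is -49/2 at w = -3.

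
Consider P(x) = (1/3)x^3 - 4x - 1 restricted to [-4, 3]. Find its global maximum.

13/3

The derivative is x^2 - 4, which vanishes at x = -2 and x = 2.
Candidates: P(-4) = -19/3, P(-2) = 13/3, P(2) = -19/3, P(3) = -4.
The maximum over the interval is 13/3, attained at x = -2.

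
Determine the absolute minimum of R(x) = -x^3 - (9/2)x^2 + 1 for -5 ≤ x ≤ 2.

-25

The derivative is -3x^2 - 9x, which vanishes at x = -3 and x = 0.
Evaluating at the critical points and endpoints: R(-5) = 27/2; R(-3) = -25/2; R(0) = 1; R(2) = -25.
So the minimum is R(2) = -25.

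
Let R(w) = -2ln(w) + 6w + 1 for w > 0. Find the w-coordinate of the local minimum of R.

R'(w) = -2/w + 6 = 0 gives w = 1/3.
R''(w) = 2/w², which is positive for w > 0, so this is a local minimum.
R(1/3) = -2·ln(1/3) + 2 + 1 ≈ 5.1972.

1/3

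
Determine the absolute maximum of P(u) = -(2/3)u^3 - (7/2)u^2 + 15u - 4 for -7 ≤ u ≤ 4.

Differentiating, P'(u) = -2u^2 - 7u + 15; which vanishes at u = -5 and u = 3/2.
Candidates: P(-7) = -311/6,  P(-5) = -499/6,  P(3/2) = 67/8,  P(4) = -128/3.
The maximum over the interval is 67/8, attained at u = 3/2.

67/8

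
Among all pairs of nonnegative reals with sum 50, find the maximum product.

With x + y = 50, the product is P(x) = x(50 − x).
P'(x) = 50 − 2x = 0 gives x = 25; P'' = −2 < 0, so this is the maximum.
P = 25·25 = 625.

625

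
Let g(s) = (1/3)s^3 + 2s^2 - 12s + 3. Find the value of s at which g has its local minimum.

g'(s) = s^2 + 4s - 12. Setting g'(s) = 0 gives s ∈ {-6, 2}.
g''(s) = 2s + 4. g''(-6) = -8 < 0 ⇒ local maximum; g''(2) = 8 > 0 ⇒ local minimum.
So the local minimum value is g(2) = -31/3.

2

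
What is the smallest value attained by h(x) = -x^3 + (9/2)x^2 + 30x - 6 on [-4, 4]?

-40

Differentiating, h'(x) = -3x^2 + 9x + 30; whose only zero in [-4, 4] is x = -2.
Evaluating at the critical points and endpoints: h(-4) = 10,  h(-2) = -40,  h(4) = 122.
So the minimum is h(-2) = -40.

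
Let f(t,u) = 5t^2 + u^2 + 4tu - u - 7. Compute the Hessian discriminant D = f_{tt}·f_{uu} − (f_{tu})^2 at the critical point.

∂f/∂t = 10t + 4u = 0 and ∂f/∂u = 4t + 2u - 1 = 0, so (t, u) = (-1, 5/2).
The Hessian has f_{tt} = 10, f_{uu} = 2, f_{tu} = 4, giving D = 4 > 0 with f_{tt} > 0, so the point is a local minimum.
D = (10)·(2) − (4)^2 = 4.

4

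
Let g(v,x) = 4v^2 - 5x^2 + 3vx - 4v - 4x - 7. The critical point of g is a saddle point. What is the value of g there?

-687/89

∂g/∂v = 8v + 3x - 4 = 0 and ∂g/∂x = 3v - 10x - 4 = 0, so (v, x) = (52/89, -20/89).
The Hessian has g_{vv} = 8, g_{xx} = -10, g_{vx} = 3, giving D = -89 < 0, so the point is a saddle point.
g(52/89, -20/89) = -687/89.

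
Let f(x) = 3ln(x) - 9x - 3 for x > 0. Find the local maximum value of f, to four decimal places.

f'(x) = 3/x − 9 = 0 gives x = 1/3.
f''(x) = -3/x², which is negative for x > 0, so this is a local maximum.
f(1/3) = 3·ln(1/3) - 3 - 3 ≈ -9.2958.

-9.2958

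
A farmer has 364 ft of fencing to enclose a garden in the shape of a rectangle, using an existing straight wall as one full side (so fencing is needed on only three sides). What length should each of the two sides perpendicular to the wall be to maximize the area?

91

Let the sides perpendicular to the wall have length x and the parallel side y, so 2x + y = 364 and the area is A = xy = x(364 − 2x).
A'(x) = 364 − 4x = 0 gives x = 91, and A''(x) = −4 < 0 confirms a maximum.
Then y = 364 − 2·91 = 182 and A = 16562.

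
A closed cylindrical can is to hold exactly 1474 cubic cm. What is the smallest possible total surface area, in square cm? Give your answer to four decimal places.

With radius r and height h, πr²h = 1474 so h = 1474/(πr²), and S(r) = 2πr² + 2πrh = 2πr² + 2·1474/r.
S'(r) = 4πr − 2·1474/r² = 0 ⇒ r³ = 1474/(2π), so r ≈ 6.1675 and h = 2r ≈ 12.3349.
S''(r) = 4π + 4·1474/r³ > 0, so this is the minimum; S ≈ 716.9896.

716.9896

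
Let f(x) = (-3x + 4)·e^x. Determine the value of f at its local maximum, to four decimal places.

By the product rule, f'(x) = (-3x + 1)·e^x. Since e^x > 0, the only critical point is x = 1/3.
f''(1/3) has the same sign as -3 < 0, so this is a local maximum.
f(1/3) = (3)·e^(1/3) ≈ 4.1868.

4.1868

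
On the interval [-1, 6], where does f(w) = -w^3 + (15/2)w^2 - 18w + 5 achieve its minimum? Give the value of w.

6

The derivative is -3w^2 + 15w - 18, which vanishes at w = 2 and w = 3.
Evaluating at the critical points and endpoints: f(-1) = 63/2; f(2) = -9; f(3) = -17/2; f(6) = -49.
Hence the absolute minimum is -49 at w = 6.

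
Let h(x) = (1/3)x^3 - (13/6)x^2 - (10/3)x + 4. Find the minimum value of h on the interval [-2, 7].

-151/6

The derivative is x^2 - (13/3)x - 10/3, which vanishes at x = -2/3 and x = 5.
Candidates: h(-2) = -2/3; h(-2/3) = 418/81; h(5) = -151/6; h(7) = -67/6.
The minimum over the interval is -151/6, attained at x = 5.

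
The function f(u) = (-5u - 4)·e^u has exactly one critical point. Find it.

Differentiating with the product rule gives f'(u) = (-5u - 9)·e^u. Since e^u > 0, the only critical point is u = -9/5.
f''(-9/5) has the same sign as -5 < 0, so this is a local maximum.
f(-9/5) = (5)·e^(-9/5) ≈ 0.8265.

-9/5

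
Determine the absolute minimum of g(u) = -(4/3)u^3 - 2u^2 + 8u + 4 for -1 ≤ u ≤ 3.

g'(u) = -4u^2 - 4u + 8, whose only zero in [-1, 3] is u = 1.
Candidates: g(-1) = -14/3,  g(1) = 26/3,  g(3) = -26.
The minimum over the interval is -26, attained at u = 3.

-26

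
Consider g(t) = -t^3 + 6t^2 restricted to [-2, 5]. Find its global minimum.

Differentiating, g'(t) = -3t^2 + 12t; which vanishes at t = 0 and t = 4.
Compare values at every candidate in [-2, 5]: g(-2) = 32, g(0) = 0, g(4) = 32, g(5) = 25.
So the minimum is g(0) = 0.

0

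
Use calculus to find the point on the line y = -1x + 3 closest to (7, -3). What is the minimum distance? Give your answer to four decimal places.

0.7071

Minimize D(x)^2 = (x - 7)^2 + (-x + 6)^2.
d/dx[D^2] = 2(x - 7) + 2·(-1)·(-x + 6) = 0 ⇒ x = 13/2.
Then y = -7/2 and the distance is √(1/2) ≈ 0.7071.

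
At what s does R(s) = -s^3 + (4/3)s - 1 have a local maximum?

2/3

R'(s) = -3s^2 + 4/3. Setting R'(s) = 0 gives s ∈ {-2/3, 2/3}.
Second-derivative test with R''(s) = -6s: R''(-2/3) = 4 > 0 ⇒ local minimum; R''(2/3) = -4 < 0 ⇒ local maximum.
Thus R has its local maximum at s = 2/3, with value -11/27.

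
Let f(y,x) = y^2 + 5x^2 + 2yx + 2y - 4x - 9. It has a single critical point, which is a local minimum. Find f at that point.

∂f/∂y = 2y + 2x + 2 = 0 and ∂f/∂x = 2y + 10x - 4 = 0, so (y, x) = (-7/4, 3/4).
The Hessian has f_{yy} = 2, f_{xx} = 10, f_{yx} = 2, giving D = 16 > 0 with f_{yy} > 0, so the point is a local minimum.
f(-7/4, 3/4) = -49/4.

-49/4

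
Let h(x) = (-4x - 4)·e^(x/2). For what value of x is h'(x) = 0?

-3

Differentiating with the product rule gives h'(x) = (-2x - 6)·e^(x/2). Since e^(x/2) > 0, the only critical point is x = -3.
h''(-3) has the same sign as -2 < 0, so this is a local maximum.
h(-3) = (8)·e^(-3/2) ≈ 1.7850.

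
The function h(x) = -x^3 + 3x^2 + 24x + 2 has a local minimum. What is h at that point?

h'(x) = -3x^2 + 6x + 24. Setting h'(x) = 0 gives x ∈ {-2, 4}.
Second-derivative test with h''(x) = -6x + 6: h''(-2) = 18 > 0 ⇒ local minimum; h''(4) = -18 < 0 ⇒ local maximum.
The local minimum is h(-2) = -26.

-26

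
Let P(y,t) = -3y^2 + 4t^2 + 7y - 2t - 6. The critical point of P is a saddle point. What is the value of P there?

-13/6

∂P/∂y = -6y + 7 = 0 and ∂P/∂t = 8t - 2 = 0, so (y, t) = (7/6, 1/4).
The Hessian has P_{yy} = -6, P_{tt} = 8, P_{yt} = 0, giving D = -48 < 0, so the point is a saddle point.
P(7/6, 1/4) = -13/6.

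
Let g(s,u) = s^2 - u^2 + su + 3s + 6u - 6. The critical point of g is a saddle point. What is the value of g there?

∂g/∂s = 2s + u + 3 = 0 and ∂g/∂u = s - 2u + 6 = 0, so (s, u) = (-12/5, 9/5).
The Hessian has g_{ss} = 2, g_{uu} = -2, g_{su} = 1, giving D = -5 < 0, so the point is a saddle point.
g(-12/5, 9/5) = -21/5.

-21/5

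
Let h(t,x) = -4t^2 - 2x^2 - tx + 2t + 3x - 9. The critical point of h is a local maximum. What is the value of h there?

∂h/∂t = -8t - x + 2 = 0 and ∂h/∂x = -t - 4x + 3 = 0, so (t, x) = (5/31, 22/31).
The Hessian has h_{tt} = -8, h_{xx} = -4, h_{tx} = -1, giving D = 31 > 0 with h_{tt} < 0, so the point is a local maximum.
h(5/31, 22/31) = -241/31.

-241/31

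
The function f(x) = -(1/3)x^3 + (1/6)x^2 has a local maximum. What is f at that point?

Critical points: f'(x) = -x^2 + (1/3)x vanishes at x = 0, 1/3.
f''(x) = -2x + 1/3. f''(0) = 1/3 > 0 ⇒ local minimum; f''(1/3) = -1/3 < 0 ⇒ local maximum.
The local maximum is f(1/3) = 1/162.

1/162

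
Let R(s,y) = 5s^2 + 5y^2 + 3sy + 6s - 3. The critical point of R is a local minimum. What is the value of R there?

∂R/∂s = 10s + 3y + 6 = 0 and ∂R/∂y = 3s + 10y = 0, so (s, y) = (-60/91, 18/91).
The Hessian has R_{ss} = 10, R_{yy} = 10, R_{sy} = 3, giving D = 91 > 0 with R_{ss} > 0, so the point is a local minimum.
R(-60/91, 18/91) = -453/91.

-453/91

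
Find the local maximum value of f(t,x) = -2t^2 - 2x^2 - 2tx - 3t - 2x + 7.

49/6

∂f/∂t = -4t - 2x - 3 = 0 and ∂f/∂x = -2t - 4x - 2 = 0, so (t, x) = (-2/3, -1/6).
The Hessian has f_{tt} = -4, f_{xx} = -4, f_{tx} = -2, giving D = 12 > 0 with f_{tt} < 0, so the point is a local maximum.
f(-2/3, -1/6) = 49/6.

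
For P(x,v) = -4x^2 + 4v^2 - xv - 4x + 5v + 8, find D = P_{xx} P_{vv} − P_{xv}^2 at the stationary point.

-65

∂P/∂x = -8x - v - 4 = 0 and ∂P/∂v = -x + 8v + 5 = 0, so (x, v) = (-27/65, -44/65).
The Hessian has P_{xx} = -8, P_{vv} = 8, P_{xv} = -1, giving D = -65 < 0, so the point is a saddle point.
D = (-8)·(8) − (-1)^2 = -65.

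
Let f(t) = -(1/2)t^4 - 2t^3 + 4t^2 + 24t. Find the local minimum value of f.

-24

f'(t) = -2t^3 - 6t^2 + 8t + 24. Setting f'(t) = 0 gives t ∈ {-3, -2, 2}.
Since f''(t) = -6t^2 - 12t + 8, we get f''(-3) = -10 < 0 ⇒ local maximum; f''(-2) = 8 > 0 ⇒ local minimum; f''(2) = -40 < 0 ⇒ local maximum.
So the local minimum value is f(-2) = -24.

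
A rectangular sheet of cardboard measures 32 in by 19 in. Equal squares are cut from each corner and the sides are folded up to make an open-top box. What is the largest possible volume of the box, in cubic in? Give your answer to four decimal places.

With cut size x, the volume is V(x) = x(32 − 2x)(19 − 2x) for 0 < x < 9.5.
V'(x) = 12x^2 − 204x + 608. Setting V'(x) = 0 gives x ≈ 3.8542 (the root in (0, 9.5)).
V''(x) = 24x − 204 is negative there, so this is the maximum; V ≈ 1057.1725.

1057.1725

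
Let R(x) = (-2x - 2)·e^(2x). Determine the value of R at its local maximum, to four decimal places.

0.0498

By the product rule, R'(x) = (-4x - 6)·e^(2x). Since e^(2x) > 0, the only critical point is x = -3/2.
R''(-3/2) has the same sign as -4 < 0, so this is a local maximum.
R(-3/2) = (1)·e^(-3) ≈ 0.0498.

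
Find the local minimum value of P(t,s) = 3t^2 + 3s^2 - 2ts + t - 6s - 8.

∂P/∂t = 6t - 2s + 1 = 0 and ∂P/∂s = -2t + 6s - 6 = 0, so (t, s) = (3/16, 17/16).
The Hessian has P_{tt} = 6, P_{ss} = 6, P_{ts} = -2, giving D = 32 > 0 with P_{tt} > 0, so the point is a local minimum.
P(3/16, 17/16) = -355/32.

-355/32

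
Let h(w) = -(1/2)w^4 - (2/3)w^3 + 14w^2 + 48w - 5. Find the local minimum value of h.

-143/3

Critical points: h'(w) = -2w^3 - 2w^2 + 28w + 48 vanishes at w = -3, -2, 4.
h''(w) = -6w^2 - 4w + 28. h''(-3) = -14 < 0 ⇒ local maximum; h''(-2) = 12 > 0 ⇒ local minimum; h''(4) = -84 < 0 ⇒ local maximum.
Thus h has its local minimum at w = -2, with value -143/3.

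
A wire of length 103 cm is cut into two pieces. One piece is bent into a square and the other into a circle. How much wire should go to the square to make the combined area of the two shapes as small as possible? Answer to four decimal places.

57.6902

Let x be the length used for the square. Square side x/4; circle radius (103−x)/(2π).
A(x) = (x/4)² + π·((103−x)/(2π))² = x²/16 + (103−x)²/(4π) for 0 ≤ x ≤ 103. A'(x) = x/8 − (103−x)/(2π) = 0 gives x = 4·103/(π+4) ≈ 57.6902.
A'' = 1/8 + 1/(2π) > 0, so this gives the minimum combined area; x ≈ 57.6902 cm to the square.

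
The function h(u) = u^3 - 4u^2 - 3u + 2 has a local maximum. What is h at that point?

68/27

h'(u) = 3u^2 - 8u - 3. Setting h'(u) = 0 gives u ∈ {-1/3, 3}.
h''(u) = 6u - 8. h''(-1/3) = -10 < 0 ⇒ local maximum; h''(3) = 10 > 0 ⇒ local minimum.
So the local maximum value is h(-1/3) = 68/27.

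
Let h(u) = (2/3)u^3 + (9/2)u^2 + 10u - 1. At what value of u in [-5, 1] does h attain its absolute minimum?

h'(u) = 2u^2 + 9u + 10, which vanishes at u = -5/2 and u = -2.
Compare values at every candidate in [-5, 1]: h(-5) = -131/6, h(-5/2) = -199/24, h(-2) = -25/3, h(1) = 85/6.
So the minimum is h(-5) = -131/6.

-5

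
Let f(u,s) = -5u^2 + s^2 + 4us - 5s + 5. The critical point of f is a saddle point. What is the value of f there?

∂f/∂u = -10u + 4s = 0 and ∂f/∂s = 4u + 2s - 5 = 0, so (u, s) = (5/9, 25/18).
The Hessian has f_{uu} = -10, f_{ss} = 2, f_{us} = 4, giving D = -36 < 0, so the point is a saddle point.
f(5/9, 25/18) = 55/36.

55/36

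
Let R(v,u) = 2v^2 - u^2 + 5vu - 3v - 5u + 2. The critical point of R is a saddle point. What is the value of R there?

∂R/∂v = 4v + 5u - 3 = 0 and ∂R/∂u = 5v - 2u - 5 = 0, so (v, u) = (31/33, -5/33).
The Hessian has R_{vv} = 4, R_{uu} = -2, R_{vu} = 5, giving D = -33 < 0, so the point is a saddle point.
R(31/33, -5/33) = 32/33.

32/33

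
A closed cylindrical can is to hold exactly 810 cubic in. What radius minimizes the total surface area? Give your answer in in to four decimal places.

With radius r and height h, πr²h = 810 so h = 810/(πr²), and S(r) = 2πr² + 2πrh = 2πr² + 2·810/r.
S'(r) = 4πr − 2·810/r² = 0 ⇒ r³ = 810/(2π), so r ≈ 5.0517 and h = 2r ≈ 10.1033.
S''(r) = 4π + 4·810/r³ > 0, so this is the minimum; S ≈ 481.0290.

5.0517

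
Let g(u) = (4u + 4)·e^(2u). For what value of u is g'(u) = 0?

g'(u) = 4·e^(2u) + (4u + 4)·2·e^(2u) = (8u + 12)·e^(2u). Since e^(2u) > 0, the only critical point is u = -3/2.
g''(-3/2) has the same sign as 8 > 0, so this is a local minimum.
g(-3/2) = (-2)·e^(-3) ≈ -0.0996.

-3/2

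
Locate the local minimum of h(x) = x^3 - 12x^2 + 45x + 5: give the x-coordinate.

h'(x) = 3x^2 - 24x + 45 = 0 at x = 3, 5.
h''(x) = 6x - 24. h''(3) = -6 < 0 ⇒ local maximum; h''(5) = 6 > 0 ⇒ local minimum.
The local minimum is h(5) = 55.

5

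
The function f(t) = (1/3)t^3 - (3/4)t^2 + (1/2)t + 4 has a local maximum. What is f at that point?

f'(t) = t^2 - (3/2)t + 1/2. Setting f'(t) = 0 gives t ∈ {1/2, 1}.
Since f''(t) = 2t - 3/2, we get f''(1/2) = -1/2 < 0 ⇒ local maximum; f''(1) = 1/2 > 0 ⇒ local minimum.
The local maximum is f(1/2) = 197/48.

197/48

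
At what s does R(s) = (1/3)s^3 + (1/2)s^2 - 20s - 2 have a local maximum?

-5

R'(s) = s^2 + s - 20. Setting R'(s) = 0 gives s ∈ {-5, 4}.
Second-derivative test with R''(s) = 2s + 1: R''(-5) = -9 < 0 ⇒ local maximum; R''(4) = 9 > 0 ⇒ local minimum.
The local maximum is R(-5) = 413/6.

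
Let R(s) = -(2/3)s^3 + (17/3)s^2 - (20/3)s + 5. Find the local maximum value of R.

30

Critical points: R'(s) = -2s^2 + (34/3)s - 20/3 vanishes at s = 2/3, 5.
Since R''(s) = -4s + 34/3, we get R''(2/3) = 26/3 > 0 ⇒ local minimum; R''(5) = -26/3 < 0 ⇒ local maximum.
The local maximum is R(5) = 30.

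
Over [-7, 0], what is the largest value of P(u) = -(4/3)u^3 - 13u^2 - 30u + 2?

97/3

Differentiating, P'(u) = -4u^2 - 26u - 30; which vanishes at u = -5 and u = -3/2.
Evaluating at the critical points and endpoints: P(-7) = 97/3,  P(-5) = -19/3,  P(-3/2) = 89/4,  P(0) = 2.
So the maximum is P(-7) = 97/3.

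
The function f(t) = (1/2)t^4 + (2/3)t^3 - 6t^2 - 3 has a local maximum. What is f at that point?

-3

Critical points: f'(t) = 2t^3 + 2t^2 - 12t vanishes at t = -3, 0, 2.
f''(t) = 6t^2 + 4t - 12. f''(-3) = 30 > 0 ⇒ local minimum; f''(0) = -12 < 0 ⇒ local maximum; f''(2) = 20 > 0 ⇒ local minimum.
The local maximum is f(0) = -3.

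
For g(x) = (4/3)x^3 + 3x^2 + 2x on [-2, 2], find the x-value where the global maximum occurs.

2

g'(x) = 4x^2 + 6x + 2, which vanishes at x = -1 and x = -1/2.
Evaluating at the critical points and endpoints: g(-2) = -8/3,  g(-1) = -1/3,  g(-1/2) = -5/12,  g(2) = 80/3.
Hence the absolute maximum is 80/3 at x = 2.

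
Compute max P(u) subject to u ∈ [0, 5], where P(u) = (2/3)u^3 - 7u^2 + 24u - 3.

76/3

P'(u) = 2u^2 - 14u + 24, which vanishes at u = 3 and u = 4.
Compare values at every candidate in [0, 5]: P(0) = -3; P(3) = 24; P(4) = 71/3; P(5) = 76/3.
Hence the absolute maximum is 76/3 at u = 5.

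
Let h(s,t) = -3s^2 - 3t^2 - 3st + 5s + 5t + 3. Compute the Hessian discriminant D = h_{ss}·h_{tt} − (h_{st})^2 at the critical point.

27

∂h/∂s = -6s - 3t + 5 = 0 and ∂h/∂t = -3s - 6t + 5 = 0, so (s, t) = (5/9, 5/9).
The Hessian has h_{ss} = -6, h_{tt} = -6, h_{st} = -3, giving D = 27 > 0 with h_{ss} < 0, so the point is a local maximum.
D = (-6)·(-6) − (-3)^2 = 27.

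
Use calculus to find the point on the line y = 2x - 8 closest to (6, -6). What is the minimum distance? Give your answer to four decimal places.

4.4721

Minimize D(x)^2 = (x - 6)^2 + (2x - 2)^2.
d/dx[D^2] = 2(x - 6) + 2·2·(2x - 2) = 0 ⇒ x = 2.
Then y = -4 and the distance is √(20) ≈ 4.4721.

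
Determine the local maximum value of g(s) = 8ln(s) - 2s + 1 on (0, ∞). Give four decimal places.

g'(s) = 8/s − 2 = 0 gives s = 4.
g''(s) = -8/s², which is negative for s > 0, so this is a local maximum.
g(4) = 8·ln(4) - 8 + 1 ≈ 4.0904.

4.0904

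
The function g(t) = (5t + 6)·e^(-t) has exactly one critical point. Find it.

Differentiating with the product rule gives g'(t) = (-5t - 1)·e^(-t). Since e^(-t) > 0, the only critical point is t = -1/5.
g''(-1/5) has the same sign as -5 < 0, so this is a local maximum.
g(-1/5) = (5)·e^(1/5) ≈ 6.1070.

-1/5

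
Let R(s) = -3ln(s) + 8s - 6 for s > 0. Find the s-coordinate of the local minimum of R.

3/8

R'(s) = -3/s + 8 = 0 gives s = 3/8.
R''(s) = 3/s², which is positive for s > 0, so this is a local minimum.
R(3/8) = -3·ln(3/8) + 3 - 6 ≈ -0.0575.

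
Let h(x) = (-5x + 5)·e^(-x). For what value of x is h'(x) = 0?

Differentiating with the product rule gives h'(x) = (5x - 10)·e^(-x). Since e^(-x) > 0, the only critical point is x = 2.
h''(2) has the same sign as 5 > 0, so this is a local minimum.
h(2) = (-5)·e^(-2) ≈ -0.6767.

2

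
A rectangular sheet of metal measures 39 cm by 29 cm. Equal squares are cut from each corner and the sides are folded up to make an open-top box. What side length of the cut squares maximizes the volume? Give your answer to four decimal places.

5.4857

With cut size x, the volume is V(x) = x(39 − 2x)(29 − 2x) for 0 < x < 14.5.
V'(x) = 12x^2 − 272x + 1131. Setting V'(x) = 0 gives x ≈ 5.4857 (the root in (0, 14.5)).
V''(x) = 24x − 272 is negative there, so this is the maximum; V ≈ 2772.0143.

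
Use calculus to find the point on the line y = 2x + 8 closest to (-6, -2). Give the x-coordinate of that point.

Minimize D(x)^2 = (x + 6)^2 + (2x + 10)^2.
d/dx[D^2] = 2(x + 6) + 2·2·(2x + 10) = 0 ⇒ x = -26/5.
Then y = -12/5 and the distance is √(4/5) ≈ 0.8944.

-26/5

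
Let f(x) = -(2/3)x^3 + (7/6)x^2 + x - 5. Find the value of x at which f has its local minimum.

-1/3

f'(x) = -2x^2 + (7/3)x + 1. Setting f'(x) = 0 gives x ∈ {-1/3, 3/2}.
Second-derivative test with f''(x) = -4x + 7/3: f''(-1/3) = 11/3 > 0 ⇒ local minimum; f''(3/2) = -11/3 < 0 ⇒ local maximum.
The local minimum is f(-1/3) = -839/162.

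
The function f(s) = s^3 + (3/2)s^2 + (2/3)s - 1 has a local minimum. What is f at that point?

-59/54

Critical points: f'(s) = 3s^2 + 3s + 2/3 vanishes at s = -2/3, -1/3.
f''(s) = 6s + 3. f''(-2/3) = -1 < 0 ⇒ local maximum; f''(-1/3) = 1 > 0 ⇒ local minimum.
Thus f has its local minimum at s = -1/3, with value -59/54.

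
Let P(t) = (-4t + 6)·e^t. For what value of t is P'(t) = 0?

1/2

Differentiating with the product rule gives P'(t) = (-4t + 2)·e^t. Since e^t > 0, the only critical point is t = 1/2.
P''(1/2) has the same sign as -4 < 0, so this is a local maximum.
P(1/2) = (4)·e^(1/2) ≈ 6.5949.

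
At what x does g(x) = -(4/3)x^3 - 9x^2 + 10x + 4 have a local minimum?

-5

g'(x) = -4x^2 - 18x + 10. Setting g'(x) = 0 gives x ∈ {-5, 1/2}.
Since g''(x) = -8x - 18, we get g''(-5) = 22 > 0 ⇒ local minimum; g''(1/2) = -22 < 0 ⇒ local maximum.
So the local minimum value is g(-5) = -313/3.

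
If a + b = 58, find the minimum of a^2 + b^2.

With a + b = 58, a^2 + b^2 = a^2 + (58 − a)^2.
The derivative 2a − 2(58 − a) = 4a − 116 vanishes at a = 29; second derivative 4 > 0, a minimum.
The minimum is 2·(29)^2 = 1682.

1682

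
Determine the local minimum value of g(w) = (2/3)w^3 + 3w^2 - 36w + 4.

-59

Critical points: g'(w) = 2w^2 + 6w - 36 vanishes at w = -6, 3.
Second-derivative test with g''(w) = 4w + 6: g''(-6) = -18 < 0 ⇒ local maximum; g''(3) = 18 > 0 ⇒ local minimum.
So the local minimum value is g(3) = -59.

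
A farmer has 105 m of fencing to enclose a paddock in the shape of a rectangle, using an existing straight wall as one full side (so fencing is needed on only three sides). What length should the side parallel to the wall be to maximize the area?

Let the sides perpendicular to the wall have length x and the parallel side y, so 2x + y = 105 and the area is A = xy = x(105 − 2x).
A'(x) = 105 − 4x = 0 gives x = 105/4, and A''(x) = −4 < 0 confirms a maximum.
Then y = 105 − 2·105/4 = 105/2 and A = 11025/8.

105/2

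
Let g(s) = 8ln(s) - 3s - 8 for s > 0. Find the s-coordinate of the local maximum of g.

8/3

g'(s) = 8/s − 3 = 0 gives s = 8/3.
g''(s) = -8/s², which is negative for s > 0, so this is a local maximum.
g(8/3) = 8·ln(8/3) - 8 - 8 ≈ -8.1534.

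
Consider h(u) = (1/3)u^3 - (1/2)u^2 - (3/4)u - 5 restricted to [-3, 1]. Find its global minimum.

Differentiating, h'(u) = u^2 - u - 3/4; whose only zero in [-3, 1] is u = -1/2.
Candidates: h(-3) = -65/4, h(-1/2) = -115/24, h(1) = -71/12.
So the minimum is h(-3) = -65/4.

-65/4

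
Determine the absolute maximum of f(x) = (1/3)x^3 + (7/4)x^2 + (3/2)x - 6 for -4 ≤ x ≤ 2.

20/3

The derivative is x^2 + (7/2)x + 3/2, which vanishes at x = -3 and x = -1/2.
Compare values at every candidate in [-4, 2]: f(-4) = -16/3, f(-3) = -15/4, f(-1/2) = -305/48, f(2) = 20/3.
The maximum over the interval is 20/3, attained at x = 2.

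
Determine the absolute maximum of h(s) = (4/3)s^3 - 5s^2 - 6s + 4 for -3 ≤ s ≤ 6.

The derivative is 4s^2 - 10s - 6, which vanishes at s = -1/2 and s = 3.
Candidates: h(-3) = -59, h(-1/2) = 67/12, h(3) = -23, h(6) = 76.
So the maximum is h(6) = 76.

76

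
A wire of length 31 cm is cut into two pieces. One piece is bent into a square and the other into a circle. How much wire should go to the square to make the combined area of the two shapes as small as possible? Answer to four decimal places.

17.3631

Let x be the length used for the square. Square side x/4; circle radius (31−x)/(2π).
A(x) = (x/4)² + π·((31−x)/(2π))² = x²/16 + (31−x)²/(4π) for 0 ≤ x ≤ 31. A'(x) = x/8 − (31−x)/(2π) = 0 gives x = 4·31/(π+4) ≈ 17.3631.
A'' = 1/8 + 1/(2π) > 0, so this gives the minimum combined area; x ≈ 17.3631 cm to the square.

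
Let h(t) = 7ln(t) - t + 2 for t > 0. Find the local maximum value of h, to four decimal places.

8.6214

h'(t) = 7/t − 1 = 0 gives t = 7.
h''(t) = -7/t², which is negative for t > 0, so this is a local maximum.
h(7) = 7·ln(7) - 7 + 2 ≈ 8.6214.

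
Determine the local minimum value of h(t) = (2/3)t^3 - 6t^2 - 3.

Critical points: h'(t) = 2t^2 - 12t vanishes at t = 0, 6.
Second-derivative test with h''(t) = 4t - 12: h''(0) = -12 < 0 ⇒ local maximum; h''(6) = 12 > 0 ⇒ local minimum.
Thus h has its local minimum at t = 6, with value -75.

-75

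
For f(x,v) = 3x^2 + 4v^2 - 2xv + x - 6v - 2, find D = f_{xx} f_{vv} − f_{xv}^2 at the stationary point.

∂f/∂x = 6x - 2v + 1 = 0 and ∂f/∂v = -2x + 8v - 6 = 0, so (x, v) = (1/11, 17/22).
The Hessian has f_{xx} = 6, f_{vv} = 8, f_{xv} = -2, giving D = 44 > 0 with f_{xx} > 0, so the point is a local minimum.
D = (6)·(8) − (-2)^2 = 44.

44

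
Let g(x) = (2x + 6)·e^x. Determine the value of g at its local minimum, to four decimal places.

-0.0366

g'(x) = 2·e^x + (2x + 6)·1·e^x = (2x + 8)·e^x. Since e^x > 0, the only critical point is x = -4.
g''(-4) has the same sign as 2 > 0, so this is a local minimum.
g(-4) = (-2)·e^(-4) ≈ -0.0366.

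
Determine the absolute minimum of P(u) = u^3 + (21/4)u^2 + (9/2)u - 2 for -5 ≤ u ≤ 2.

Differentiating, P'(u) = 3u^2 + (21/2)u + 9/2; which vanishes at u = -3 and u = -1/2.
Evaluating at the critical points and endpoints: P(-5) = -73/4; P(-3) = 19/4; P(-1/2) = -49/16; P(2) = 36.
Hence the absolute minimum is -73/4 at u = -5.

-73/4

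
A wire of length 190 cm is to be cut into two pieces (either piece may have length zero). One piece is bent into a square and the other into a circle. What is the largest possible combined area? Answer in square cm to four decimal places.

2872.7467

Let x be the length used for the square. Square side x/4; circle radius (190−x)/(2π).
A(x) = (x/4)² + π·((190−x)/(2π))² = x²/16 + (190−x)²/(4π) for 0 ≤ x ≤ 190. A'(x) = x/8 − (190−x)/(2π) = 0 gives x = 4·190/(π+4) ≈ 106.4188.
A'' > 0, so the interior critical point is a minimum; the maximum is at an endpoint. A(0) = 2872.7467 and A(190) = 2256.2500, so the largest area is 2872.7467.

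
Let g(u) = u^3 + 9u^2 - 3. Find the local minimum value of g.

Critical points: g'(u) = 3u^2 + 18u vanishes at u = -6, 0.
g''(u) = 6u + 18. g''(-6) = -18 < 0 ⇒ local maximum; g''(0) = 18 > 0 ⇒ local minimum.
So the local minimum value is g(0) = -3.

-3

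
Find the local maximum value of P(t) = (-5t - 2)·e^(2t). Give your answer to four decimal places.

Differentiating with the product rule gives P'(t) = (-10t - 9)·e^(2t). Since e^(2t) > 0, the only critical point is t = -9/10.
P''(-9/10) has the same sign as -10 < 0, so this is a local maximum.
P(-9/10) = (5/2)·e^(-9/5) ≈ 0.4132.

0.4132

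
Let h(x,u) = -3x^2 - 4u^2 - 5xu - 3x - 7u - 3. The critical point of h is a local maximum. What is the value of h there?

∂h/∂x = -6x - 5u - 3 = 0 and ∂h/∂u = -5x - 8u - 7 = 0, so (x, u) = (11/23, -27/23).
The Hessian has h_{xx} = -6, h_{uu} = -8, h_{xu} = -5, giving D = 23 > 0 with h_{xx} < 0, so the point is a local maximum.
h(11/23, -27/23) = 9/23.

9/23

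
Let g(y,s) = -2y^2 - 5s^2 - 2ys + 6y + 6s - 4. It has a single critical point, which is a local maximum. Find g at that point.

∂g/∂y = -4y - 2s + 6 = 0 and ∂g/∂s = -2y - 10s + 6 = 0, so (y, s) = (4/3, 1/3).
The Hessian has g_{yy} = -4, g_{ss} = -10, g_{ys} = -2, giving D = 36 > 0 with g_{yy} < 0, so the point is a local maximum.
g(4/3, 1/3) = 1.

1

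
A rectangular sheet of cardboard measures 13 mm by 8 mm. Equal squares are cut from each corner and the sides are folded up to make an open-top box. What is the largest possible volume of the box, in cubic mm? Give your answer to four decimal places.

75.2651

With cut size x, the volume is V(x) = x(13 − 2x)(8 − 2x) for 0 < x < 4.
V'(x) = 12x^2 − 84x + 104. Setting V'(x) = 0 gives x ≈ 1.6070 (the root in (0, 4)).
V''(x) = 24x − 84 is negative there, so this is the maximum; V ≈ 75.2651.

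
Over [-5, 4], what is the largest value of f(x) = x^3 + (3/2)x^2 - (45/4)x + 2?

45

Differentiating, f'(x) = 3x^2 + 3x - 45/4; which vanishes at x = -5/2 and x = 3/2.
Candidates: f(-5) = -117/4; f(-5/2) = 191/8; f(3/2) = -65/8; f(4) = 45.
The maximum over the interval is 45, attained at x = 4.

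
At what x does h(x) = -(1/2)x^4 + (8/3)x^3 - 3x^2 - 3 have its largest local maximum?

h'(x) = -2x^3 + 8x^2 - 6x. Setting h'(x) = 0 gives x ∈ {0, 1, 3}.
Second-derivative test with h''(x) = -6x^2 + 16x - 6: h''(0) = -6 < 0 ⇒ local maximum; h''(1) = 4 > 0 ⇒ local minimum; h''(3) = -12 < 0 ⇒ local maximum.
The largest local maximum is h(3) = 3/2.

3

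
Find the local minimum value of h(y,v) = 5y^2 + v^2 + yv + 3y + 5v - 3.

-176/19

∂h/∂y = 10y + v + 3 = 0 and ∂h/∂v = y + 2v + 5 = 0, so (y, v) = (-1/19, -47/19).
The Hessian has h_{yy} = 10, h_{vv} = 2, h_{yv} = 1, giving D = 19 > 0 with h_{yy} > 0, so the point is a local minimum.
h(-1/19, -47/19) = -176/19.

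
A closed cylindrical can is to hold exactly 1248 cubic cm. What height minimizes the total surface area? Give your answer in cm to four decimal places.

11.6692

With radius r and height h, πr²h = 1248 so h = 1248/(πr²), and S(r) = 2πr² + 2πrh = 2πr² + 2·1248/r.
S'(r) = 4πr − 2·1248/r² = 0 ⇒ r³ = 1248/(2π), so r ≈ 5.8346 and h = 2r ≈ 11.6692.
S''(r) = 4π + 4·1248/r³ > 0, so this is the minimum; S ≈ 641.6885.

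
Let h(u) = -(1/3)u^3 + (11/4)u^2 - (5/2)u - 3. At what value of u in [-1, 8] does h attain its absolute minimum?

The derivative is -u^2 + (11/2)u - 5/2, which vanishes at u = 1/2 and u = 5.
Candidates: h(-1) = 31/12, h(1/2) = -173/48, h(5) = 139/12, h(8) = -53/3.
Hence the absolute minimum is -53/3 at u = 8.

8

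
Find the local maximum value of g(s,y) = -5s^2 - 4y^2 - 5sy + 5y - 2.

3/11

∂g/∂s = -10s - 5y = 0 and ∂g/∂y = -5s - 8y + 5 = 0, so (s, y) = (-5/11, 10/11).
The Hessian has g_{ss} = -10, g_{yy} = -8, g_{sy} = -5, giving D = 55 > 0 with g_{ss} < 0, so the point is a local maximum.
g(-5/11, 10/11) = 3/11.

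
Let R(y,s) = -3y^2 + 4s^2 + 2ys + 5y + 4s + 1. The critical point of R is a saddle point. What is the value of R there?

∂R/∂y = -6y + 2s + 5 = 0 and ∂R/∂s = 2y + 8s + 4 = 0, so (y, s) = (8/13, -17/26).
The Hessian has R_{yy} = -6, R_{ss} = 8, R_{ys} = 2, giving D = -52 < 0, so the point is a saddle point.
R(8/13, -17/26) = 16/13.

16/13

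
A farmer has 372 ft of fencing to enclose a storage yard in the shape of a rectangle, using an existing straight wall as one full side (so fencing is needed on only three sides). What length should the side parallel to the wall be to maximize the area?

186

Let the sides perpendicular to the wall have length x and the parallel side y, so 2x + y = 372 and the area is A = xy = x(372 − 2x).
A'(x) = 372 − 4x = 0 gives x = 93, and A''(x) = −4 < 0 confirms a maximum.
Then y = 372 − 2·93 = 186 and A = 17298.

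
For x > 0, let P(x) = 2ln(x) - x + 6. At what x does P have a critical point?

2

P'(x) = 2/x − 1 = 0 gives x = 2.
P''(x) = -2/x², which is negative for x > 0, so this is a local maximum.
P(2) = 2·ln(2) - 2 + 6 ≈ 5.3863.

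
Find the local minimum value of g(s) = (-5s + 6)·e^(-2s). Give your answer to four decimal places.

g'(s) = (-5)·e^(-2s) + (-5s + 6)·(-2)·e^(-2s) = (10s - 17)·e^(-2s). Since e^(-2s) > 0, the only critical point is s = 17/10.
g''(17/10) has the same sign as 10 > 0, so this is a local minimum.
g(17/10) = (-5/2)·e^(-17/5) ≈ -0.0834.

-0.0834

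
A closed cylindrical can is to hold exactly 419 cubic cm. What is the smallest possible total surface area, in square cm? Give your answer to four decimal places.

309.9730

With radius r and height h, πr²h = 419 so h = 419/(πr²), and S(r) = 2πr² + 2πrh = 2πr² + 2·419/r.
S'(r) = 4πr − 2·419/r² = 0 ⇒ r³ = 419/(2π), so r ≈ 4.0552 and h = 2r ≈ 8.1104.
S''(r) = 4π + 4·419/r³ > 0, so this is the minimum; S ≈ 309.9730.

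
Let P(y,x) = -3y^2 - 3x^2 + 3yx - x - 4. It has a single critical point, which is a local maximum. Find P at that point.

-35/9

∂P/∂y = -6y + 3x = 0 and ∂P/∂x = 3y - 6x - 1 = 0, so (y, x) = (-1/9, -2/9).
The Hessian has P_{yy} = -6, P_{xx} = -6, P_{yx} = 3, giving D = 27 > 0 with P_{yy} < 0, so the point is a local maximum.
P(-1/9, -2/9) = -35/9.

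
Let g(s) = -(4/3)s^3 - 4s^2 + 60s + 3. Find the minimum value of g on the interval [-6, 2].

-691/3

Differentiating, g'(s) = -4s^2 - 8s + 60; whose only zero in [-6, 2] is s = -5.
Evaluating at the critical points and endpoints: g(-6) = -213; g(-5) = -691/3; g(2) = 289/3.
So the minimum is g(-5) = -691/3.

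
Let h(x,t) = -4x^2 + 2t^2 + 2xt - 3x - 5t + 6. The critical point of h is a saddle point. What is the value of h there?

26/9

∂h/∂x = -8x + 2t - 3 = 0 and ∂h/∂t = 2x + 4t - 5 = 0, so (x, t) = (-1/18, 23/18).
The Hessian has h_{xx} = -8, h_{tt} = 4, h_{xt} = 2, giving D = -36 < 0, so the point is a saddle point.
h(-1/18, 23/18) = 26/9.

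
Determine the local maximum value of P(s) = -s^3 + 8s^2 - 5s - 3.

Critical points: P'(s) = -3s^2 + 16s - 5 vanishes at s = 1/3, 5.
Since P''(s) = -6s + 16, we get P''(1/3) = 14 > 0 ⇒ local minimum; P''(5) = -14 < 0 ⇒ local maximum.
So the local maximum value is P(5) = 47.

47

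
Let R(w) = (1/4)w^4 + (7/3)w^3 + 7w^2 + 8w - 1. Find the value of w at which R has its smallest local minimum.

-4

R'(w) = w^3 + 7w^2 + 14w + 8 = 0 at w = -4, -2, -1.
Second-derivative test with R''(w) = 3w^2 + 14w + 14: R''(-4) = 6 > 0 ⇒ local minimum; R''(-2) = -2 < 0 ⇒ local maximum; R''(-1) = 3 > 0 ⇒ local minimum.
So the smallest local minimum value is R(-4) = -19/3.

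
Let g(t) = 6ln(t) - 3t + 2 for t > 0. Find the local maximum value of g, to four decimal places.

0.1589

g'(t) = 6/t − 3 = 0 gives t = 2.
g''(t) = -6/t², which is negative for t > 0, so this is a local maximum.
g(2) = 6·ln(2) - 6 + 2 ≈ 0.1589.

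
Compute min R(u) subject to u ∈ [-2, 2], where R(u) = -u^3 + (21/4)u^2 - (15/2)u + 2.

R'(u) = -3u^2 + (21/2)u - 15/2, whose only zero in [-2, 2] is u = 1.
Evaluating at the critical points and endpoints: R(-2) = 46,  R(1) = -5/4,  R(2) = 0.
So the minimum is R(1) = -5/4.

-5/4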